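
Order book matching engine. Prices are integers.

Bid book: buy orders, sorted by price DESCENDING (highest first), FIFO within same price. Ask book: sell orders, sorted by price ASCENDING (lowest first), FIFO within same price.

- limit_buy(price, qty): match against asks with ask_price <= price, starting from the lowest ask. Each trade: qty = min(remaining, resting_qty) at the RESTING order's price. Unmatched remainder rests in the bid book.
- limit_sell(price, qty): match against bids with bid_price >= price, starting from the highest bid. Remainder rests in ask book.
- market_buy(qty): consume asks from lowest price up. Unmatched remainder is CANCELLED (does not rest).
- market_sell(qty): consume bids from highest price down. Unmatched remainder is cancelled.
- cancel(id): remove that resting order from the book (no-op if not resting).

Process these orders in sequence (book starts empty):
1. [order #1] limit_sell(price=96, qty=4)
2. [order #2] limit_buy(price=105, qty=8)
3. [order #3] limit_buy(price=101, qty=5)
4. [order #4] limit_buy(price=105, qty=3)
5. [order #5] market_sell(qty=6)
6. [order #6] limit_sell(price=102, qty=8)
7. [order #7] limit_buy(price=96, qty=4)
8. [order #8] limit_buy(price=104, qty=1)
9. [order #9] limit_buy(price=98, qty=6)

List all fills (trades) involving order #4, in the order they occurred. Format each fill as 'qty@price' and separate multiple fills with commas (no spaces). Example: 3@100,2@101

Answer: 2@105,1@105

Derivation:
After op 1 [order #1] limit_sell(price=96, qty=4): fills=none; bids=[-] asks=[#1:4@96]
After op 2 [order #2] limit_buy(price=105, qty=8): fills=#2x#1:4@96; bids=[#2:4@105] asks=[-]
After op 3 [order #3] limit_buy(price=101, qty=5): fills=none; bids=[#2:4@105 #3:5@101] asks=[-]
After op 4 [order #4] limit_buy(price=105, qty=3): fills=none; bids=[#2:4@105 #4:3@105 #3:5@101] asks=[-]
After op 5 [order #5] market_sell(qty=6): fills=#2x#5:4@105 #4x#5:2@105; bids=[#4:1@105 #3:5@101] asks=[-]
After op 6 [order #6] limit_sell(price=102, qty=8): fills=#4x#6:1@105; bids=[#3:5@101] asks=[#6:7@102]
After op 7 [order #7] limit_buy(price=96, qty=4): fills=none; bids=[#3:5@101 #7:4@96] asks=[#6:7@102]
After op 8 [order #8] limit_buy(price=104, qty=1): fills=#8x#6:1@102; bids=[#3:5@101 #7:4@96] asks=[#6:6@102]
After op 9 [order #9] limit_buy(price=98, qty=6): fills=none; bids=[#3:5@101 #9:6@98 #7:4@96] asks=[#6:6@102]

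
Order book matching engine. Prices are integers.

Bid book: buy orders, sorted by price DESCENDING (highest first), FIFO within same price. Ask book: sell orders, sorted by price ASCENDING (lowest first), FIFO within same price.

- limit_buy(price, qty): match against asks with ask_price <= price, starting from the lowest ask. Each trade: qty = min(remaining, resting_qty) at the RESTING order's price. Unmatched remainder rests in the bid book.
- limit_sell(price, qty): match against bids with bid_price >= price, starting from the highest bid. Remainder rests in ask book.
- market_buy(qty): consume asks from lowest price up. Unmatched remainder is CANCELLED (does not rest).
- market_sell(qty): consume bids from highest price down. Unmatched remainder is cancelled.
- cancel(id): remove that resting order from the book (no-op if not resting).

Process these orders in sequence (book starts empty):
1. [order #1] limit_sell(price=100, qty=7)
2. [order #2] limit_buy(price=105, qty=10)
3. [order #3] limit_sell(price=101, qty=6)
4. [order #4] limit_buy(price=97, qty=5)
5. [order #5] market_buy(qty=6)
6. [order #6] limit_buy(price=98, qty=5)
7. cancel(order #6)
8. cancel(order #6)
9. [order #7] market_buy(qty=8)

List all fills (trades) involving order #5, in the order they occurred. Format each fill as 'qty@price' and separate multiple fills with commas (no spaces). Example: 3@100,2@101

After op 1 [order #1] limit_sell(price=100, qty=7): fills=none; bids=[-] asks=[#1:7@100]
After op 2 [order #2] limit_buy(price=105, qty=10): fills=#2x#1:7@100; bids=[#2:3@105] asks=[-]
After op 3 [order #3] limit_sell(price=101, qty=6): fills=#2x#3:3@105; bids=[-] asks=[#3:3@101]
After op 4 [order #4] limit_buy(price=97, qty=5): fills=none; bids=[#4:5@97] asks=[#3:3@101]
After op 5 [order #5] market_buy(qty=6): fills=#5x#3:3@101; bids=[#4:5@97] asks=[-]
After op 6 [order #6] limit_buy(price=98, qty=5): fills=none; bids=[#6:5@98 #4:5@97] asks=[-]
After op 7 cancel(order #6): fills=none; bids=[#4:5@97] asks=[-]
After op 8 cancel(order #6): fills=none; bids=[#4:5@97] asks=[-]
After op 9 [order #7] market_buy(qty=8): fills=none; bids=[#4:5@97] asks=[-]

Answer: 3@101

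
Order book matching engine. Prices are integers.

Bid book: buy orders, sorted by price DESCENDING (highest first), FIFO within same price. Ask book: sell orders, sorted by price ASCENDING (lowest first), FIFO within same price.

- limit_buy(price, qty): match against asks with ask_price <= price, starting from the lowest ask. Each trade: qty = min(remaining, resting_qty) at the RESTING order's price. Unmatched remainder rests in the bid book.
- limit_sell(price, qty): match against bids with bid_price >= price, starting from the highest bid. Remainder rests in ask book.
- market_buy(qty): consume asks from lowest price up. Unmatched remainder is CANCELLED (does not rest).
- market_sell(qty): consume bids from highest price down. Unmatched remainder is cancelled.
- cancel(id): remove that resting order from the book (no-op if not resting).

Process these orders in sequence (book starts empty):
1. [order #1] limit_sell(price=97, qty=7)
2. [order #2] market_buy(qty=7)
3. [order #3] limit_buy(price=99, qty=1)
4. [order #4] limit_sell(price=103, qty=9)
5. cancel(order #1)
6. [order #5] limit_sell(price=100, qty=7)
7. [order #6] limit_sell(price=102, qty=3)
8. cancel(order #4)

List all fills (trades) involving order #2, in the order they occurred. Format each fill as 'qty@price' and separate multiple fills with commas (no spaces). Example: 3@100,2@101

Answer: 7@97

Derivation:
After op 1 [order #1] limit_sell(price=97, qty=7): fills=none; bids=[-] asks=[#1:7@97]
After op 2 [order #2] market_buy(qty=7): fills=#2x#1:7@97; bids=[-] asks=[-]
After op 3 [order #3] limit_buy(price=99, qty=1): fills=none; bids=[#3:1@99] asks=[-]
After op 4 [order #4] limit_sell(price=103, qty=9): fills=none; bids=[#3:1@99] asks=[#4:9@103]
After op 5 cancel(order #1): fills=none; bids=[#3:1@99] asks=[#4:9@103]
After op 6 [order #5] limit_sell(price=100, qty=7): fills=none; bids=[#3:1@99] asks=[#5:7@100 #4:9@103]
After op 7 [order #6] limit_sell(price=102, qty=3): fills=none; bids=[#3:1@99] asks=[#5:7@100 #6:3@102 #4:9@103]
After op 8 cancel(order #4): fills=none; bids=[#3:1@99] asks=[#5:7@100 #6:3@102]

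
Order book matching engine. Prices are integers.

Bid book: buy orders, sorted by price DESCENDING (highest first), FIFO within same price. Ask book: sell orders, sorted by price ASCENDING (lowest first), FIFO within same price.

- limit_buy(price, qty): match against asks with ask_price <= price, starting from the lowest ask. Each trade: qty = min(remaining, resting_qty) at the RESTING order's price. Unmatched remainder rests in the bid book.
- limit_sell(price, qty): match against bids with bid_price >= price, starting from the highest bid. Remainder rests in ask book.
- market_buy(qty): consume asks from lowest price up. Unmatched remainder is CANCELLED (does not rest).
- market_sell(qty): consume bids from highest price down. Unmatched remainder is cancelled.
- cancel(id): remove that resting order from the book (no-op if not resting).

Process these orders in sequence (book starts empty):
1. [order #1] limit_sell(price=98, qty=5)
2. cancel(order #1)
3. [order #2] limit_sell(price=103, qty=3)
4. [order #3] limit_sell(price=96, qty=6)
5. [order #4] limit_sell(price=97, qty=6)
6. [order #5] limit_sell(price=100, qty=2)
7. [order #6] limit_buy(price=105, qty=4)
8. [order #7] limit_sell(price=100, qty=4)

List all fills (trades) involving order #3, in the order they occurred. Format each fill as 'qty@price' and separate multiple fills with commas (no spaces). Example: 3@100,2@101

Answer: 4@96

Derivation:
After op 1 [order #1] limit_sell(price=98, qty=5): fills=none; bids=[-] asks=[#1:5@98]
After op 2 cancel(order #1): fills=none; bids=[-] asks=[-]
After op 3 [order #2] limit_sell(price=103, qty=3): fills=none; bids=[-] asks=[#2:3@103]
After op 4 [order #3] limit_sell(price=96, qty=6): fills=none; bids=[-] asks=[#3:6@96 #2:3@103]
After op 5 [order #4] limit_sell(price=97, qty=6): fills=none; bids=[-] asks=[#3:6@96 #4:6@97 #2:3@103]
After op 6 [order #5] limit_sell(price=100, qty=2): fills=none; bids=[-] asks=[#3:6@96 #4:6@97 #5:2@100 #2:3@103]
After op 7 [order #6] limit_buy(price=105, qty=4): fills=#6x#3:4@96; bids=[-] asks=[#3:2@96 #4:6@97 #5:2@100 #2:3@103]
After op 8 [order #7] limit_sell(price=100, qty=4): fills=none; bids=[-] asks=[#3:2@96 #4:6@97 #5:2@100 #7:4@100 #2:3@103]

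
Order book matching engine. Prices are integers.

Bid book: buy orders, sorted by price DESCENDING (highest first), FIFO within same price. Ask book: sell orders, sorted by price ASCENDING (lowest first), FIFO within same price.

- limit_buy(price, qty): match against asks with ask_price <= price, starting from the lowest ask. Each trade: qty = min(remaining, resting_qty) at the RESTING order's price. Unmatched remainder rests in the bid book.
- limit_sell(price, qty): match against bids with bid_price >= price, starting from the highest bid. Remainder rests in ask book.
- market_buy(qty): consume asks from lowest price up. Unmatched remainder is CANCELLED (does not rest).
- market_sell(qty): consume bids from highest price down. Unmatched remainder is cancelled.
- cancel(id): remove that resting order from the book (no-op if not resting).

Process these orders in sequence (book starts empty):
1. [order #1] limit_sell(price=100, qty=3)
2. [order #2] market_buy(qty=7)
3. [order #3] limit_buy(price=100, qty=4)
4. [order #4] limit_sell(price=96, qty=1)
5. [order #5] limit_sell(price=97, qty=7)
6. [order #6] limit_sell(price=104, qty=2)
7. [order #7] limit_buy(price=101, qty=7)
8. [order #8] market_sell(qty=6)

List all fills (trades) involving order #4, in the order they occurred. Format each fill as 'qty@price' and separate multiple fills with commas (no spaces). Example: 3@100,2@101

Answer: 1@100

Derivation:
After op 1 [order #1] limit_sell(price=100, qty=3): fills=none; bids=[-] asks=[#1:3@100]
After op 2 [order #2] market_buy(qty=7): fills=#2x#1:3@100; bids=[-] asks=[-]
After op 3 [order #3] limit_buy(price=100, qty=4): fills=none; bids=[#3:4@100] asks=[-]
After op 4 [order #4] limit_sell(price=96, qty=1): fills=#3x#4:1@100; bids=[#3:3@100] asks=[-]
After op 5 [order #5] limit_sell(price=97, qty=7): fills=#3x#5:3@100; bids=[-] asks=[#5:4@97]
After op 6 [order #6] limit_sell(price=104, qty=2): fills=none; bids=[-] asks=[#5:4@97 #6:2@104]
After op 7 [order #7] limit_buy(price=101, qty=7): fills=#7x#5:4@97; bids=[#7:3@101] asks=[#6:2@104]
After op 8 [order #8] market_sell(qty=6): fills=#7x#8:3@101; bids=[-] asks=[#6:2@104]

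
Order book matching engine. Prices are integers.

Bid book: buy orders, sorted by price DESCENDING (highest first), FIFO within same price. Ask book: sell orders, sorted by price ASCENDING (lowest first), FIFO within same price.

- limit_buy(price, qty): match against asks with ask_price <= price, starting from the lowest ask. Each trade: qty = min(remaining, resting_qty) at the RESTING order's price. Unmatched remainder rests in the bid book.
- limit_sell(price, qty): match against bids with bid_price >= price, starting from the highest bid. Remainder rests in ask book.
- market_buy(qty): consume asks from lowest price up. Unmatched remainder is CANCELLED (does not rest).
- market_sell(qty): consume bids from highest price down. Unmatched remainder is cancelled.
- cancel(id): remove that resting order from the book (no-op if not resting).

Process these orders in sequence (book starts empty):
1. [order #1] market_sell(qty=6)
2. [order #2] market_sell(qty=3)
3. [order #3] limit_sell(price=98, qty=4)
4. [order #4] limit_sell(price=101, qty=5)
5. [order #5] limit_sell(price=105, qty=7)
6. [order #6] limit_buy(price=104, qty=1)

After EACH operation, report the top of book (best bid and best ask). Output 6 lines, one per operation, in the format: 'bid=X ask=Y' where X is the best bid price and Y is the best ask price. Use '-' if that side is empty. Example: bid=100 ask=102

After op 1 [order #1] market_sell(qty=6): fills=none; bids=[-] asks=[-]
After op 2 [order #2] market_sell(qty=3): fills=none; bids=[-] asks=[-]
After op 3 [order #3] limit_sell(price=98, qty=4): fills=none; bids=[-] asks=[#3:4@98]
After op 4 [order #4] limit_sell(price=101, qty=5): fills=none; bids=[-] asks=[#3:4@98 #4:5@101]
After op 5 [order #5] limit_sell(price=105, qty=7): fills=none; bids=[-] asks=[#3:4@98 #4:5@101 #5:7@105]
After op 6 [order #6] limit_buy(price=104, qty=1): fills=#6x#3:1@98; bids=[-] asks=[#3:3@98 #4:5@101 #5:7@105]

Answer: bid=- ask=-
bid=- ask=-
bid=- ask=98
bid=- ask=98
bid=- ask=98
bid=- ask=98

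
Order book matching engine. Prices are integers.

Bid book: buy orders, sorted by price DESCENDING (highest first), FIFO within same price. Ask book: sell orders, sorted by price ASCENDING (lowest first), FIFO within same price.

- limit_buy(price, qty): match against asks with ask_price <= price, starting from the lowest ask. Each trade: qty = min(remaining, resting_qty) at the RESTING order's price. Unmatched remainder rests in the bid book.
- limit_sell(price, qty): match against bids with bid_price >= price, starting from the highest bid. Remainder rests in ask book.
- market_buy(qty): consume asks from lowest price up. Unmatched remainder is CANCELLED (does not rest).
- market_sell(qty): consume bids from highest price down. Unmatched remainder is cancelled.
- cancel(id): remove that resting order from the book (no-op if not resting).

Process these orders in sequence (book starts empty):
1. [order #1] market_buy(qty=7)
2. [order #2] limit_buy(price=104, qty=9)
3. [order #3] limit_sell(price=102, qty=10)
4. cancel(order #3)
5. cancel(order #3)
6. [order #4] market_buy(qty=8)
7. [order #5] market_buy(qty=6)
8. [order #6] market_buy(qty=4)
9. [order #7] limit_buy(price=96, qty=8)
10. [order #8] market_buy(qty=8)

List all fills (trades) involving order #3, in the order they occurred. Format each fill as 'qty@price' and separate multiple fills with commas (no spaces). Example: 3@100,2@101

After op 1 [order #1] market_buy(qty=7): fills=none; bids=[-] asks=[-]
After op 2 [order #2] limit_buy(price=104, qty=9): fills=none; bids=[#2:9@104] asks=[-]
After op 3 [order #3] limit_sell(price=102, qty=10): fills=#2x#3:9@104; bids=[-] asks=[#3:1@102]
After op 4 cancel(order #3): fills=none; bids=[-] asks=[-]
After op 5 cancel(order #3): fills=none; bids=[-] asks=[-]
After op 6 [order #4] market_buy(qty=8): fills=none; bids=[-] asks=[-]
After op 7 [order #5] market_buy(qty=6): fills=none; bids=[-] asks=[-]
After op 8 [order #6] market_buy(qty=4): fills=none; bids=[-] asks=[-]
After op 9 [order #7] limit_buy(price=96, qty=8): fills=none; bids=[#7:8@96] asks=[-]
After op 10 [order #8] market_buy(qty=8): fills=none; bids=[#7:8@96] asks=[-]

Answer: 9@104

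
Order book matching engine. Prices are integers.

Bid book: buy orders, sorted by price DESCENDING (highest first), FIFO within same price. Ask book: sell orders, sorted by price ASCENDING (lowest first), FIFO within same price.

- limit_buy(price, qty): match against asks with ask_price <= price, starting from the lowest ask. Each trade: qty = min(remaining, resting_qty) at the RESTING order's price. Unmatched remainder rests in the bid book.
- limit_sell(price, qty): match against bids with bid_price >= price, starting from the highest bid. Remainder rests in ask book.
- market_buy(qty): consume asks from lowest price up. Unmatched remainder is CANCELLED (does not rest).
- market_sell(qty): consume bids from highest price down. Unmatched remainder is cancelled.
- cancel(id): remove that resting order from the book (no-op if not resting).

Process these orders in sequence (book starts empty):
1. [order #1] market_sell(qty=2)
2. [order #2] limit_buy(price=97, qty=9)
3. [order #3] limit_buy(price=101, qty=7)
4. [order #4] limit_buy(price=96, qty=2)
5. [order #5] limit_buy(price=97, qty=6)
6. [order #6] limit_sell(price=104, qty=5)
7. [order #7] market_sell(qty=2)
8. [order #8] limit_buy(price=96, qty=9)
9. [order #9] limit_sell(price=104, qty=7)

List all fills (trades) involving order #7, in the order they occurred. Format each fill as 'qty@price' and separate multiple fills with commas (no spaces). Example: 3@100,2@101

Answer: 2@101

Derivation:
After op 1 [order #1] market_sell(qty=2): fills=none; bids=[-] asks=[-]
After op 2 [order #2] limit_buy(price=97, qty=9): fills=none; bids=[#2:9@97] asks=[-]
After op 3 [order #3] limit_buy(price=101, qty=7): fills=none; bids=[#3:7@101 #2:9@97] asks=[-]
After op 4 [order #4] limit_buy(price=96, qty=2): fills=none; bids=[#3:7@101 #2:9@97 #4:2@96] asks=[-]
After op 5 [order #5] limit_buy(price=97, qty=6): fills=none; bids=[#3:7@101 #2:9@97 #5:6@97 #4:2@96] asks=[-]
After op 6 [order #6] limit_sell(price=104, qty=5): fills=none; bids=[#3:7@101 #2:9@97 #5:6@97 #4:2@96] asks=[#6:5@104]
After op 7 [order #7] market_sell(qty=2): fills=#3x#7:2@101; bids=[#3:5@101 #2:9@97 #5:6@97 #4:2@96] asks=[#6:5@104]
After op 8 [order #8] limit_buy(price=96, qty=9): fills=none; bids=[#3:5@101 #2:9@97 #5:6@97 #4:2@96 #8:9@96] asks=[#6:5@104]
After op 9 [order #9] limit_sell(price=104, qty=7): fills=none; bids=[#3:5@101 #2:9@97 #5:6@97 #4:2@96 #8:9@96] asks=[#6:5@104 #9:7@104]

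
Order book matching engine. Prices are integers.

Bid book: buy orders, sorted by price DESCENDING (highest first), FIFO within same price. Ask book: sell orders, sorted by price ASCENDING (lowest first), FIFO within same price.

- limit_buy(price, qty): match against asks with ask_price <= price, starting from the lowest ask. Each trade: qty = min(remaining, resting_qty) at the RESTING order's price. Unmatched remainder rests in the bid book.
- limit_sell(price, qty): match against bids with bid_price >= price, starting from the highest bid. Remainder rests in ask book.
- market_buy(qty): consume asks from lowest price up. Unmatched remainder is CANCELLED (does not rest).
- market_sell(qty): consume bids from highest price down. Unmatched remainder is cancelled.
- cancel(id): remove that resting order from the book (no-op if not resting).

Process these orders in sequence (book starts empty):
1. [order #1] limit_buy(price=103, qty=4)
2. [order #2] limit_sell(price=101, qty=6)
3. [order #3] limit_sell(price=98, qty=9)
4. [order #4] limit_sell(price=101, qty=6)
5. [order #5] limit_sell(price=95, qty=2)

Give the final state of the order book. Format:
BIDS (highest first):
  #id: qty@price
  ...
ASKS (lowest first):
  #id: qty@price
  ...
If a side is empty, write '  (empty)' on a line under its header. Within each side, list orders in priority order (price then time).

Answer: BIDS (highest first):
  (empty)
ASKS (lowest first):
  #5: 2@95
  #3: 9@98
  #2: 2@101
  #4: 6@101

Derivation:
After op 1 [order #1] limit_buy(price=103, qty=4): fills=none; bids=[#1:4@103] asks=[-]
After op 2 [order #2] limit_sell(price=101, qty=6): fills=#1x#2:4@103; bids=[-] asks=[#2:2@101]
After op 3 [order #3] limit_sell(price=98, qty=9): fills=none; bids=[-] asks=[#3:9@98 #2:2@101]
After op 4 [order #4] limit_sell(price=101, qty=6): fills=none; bids=[-] asks=[#3:9@98 #2:2@101 #4:6@101]
After op 5 [order #5] limit_sell(price=95, qty=2): fills=none; bids=[-] asks=[#5:2@95 #3:9@98 #2:2@101 #4:6@101]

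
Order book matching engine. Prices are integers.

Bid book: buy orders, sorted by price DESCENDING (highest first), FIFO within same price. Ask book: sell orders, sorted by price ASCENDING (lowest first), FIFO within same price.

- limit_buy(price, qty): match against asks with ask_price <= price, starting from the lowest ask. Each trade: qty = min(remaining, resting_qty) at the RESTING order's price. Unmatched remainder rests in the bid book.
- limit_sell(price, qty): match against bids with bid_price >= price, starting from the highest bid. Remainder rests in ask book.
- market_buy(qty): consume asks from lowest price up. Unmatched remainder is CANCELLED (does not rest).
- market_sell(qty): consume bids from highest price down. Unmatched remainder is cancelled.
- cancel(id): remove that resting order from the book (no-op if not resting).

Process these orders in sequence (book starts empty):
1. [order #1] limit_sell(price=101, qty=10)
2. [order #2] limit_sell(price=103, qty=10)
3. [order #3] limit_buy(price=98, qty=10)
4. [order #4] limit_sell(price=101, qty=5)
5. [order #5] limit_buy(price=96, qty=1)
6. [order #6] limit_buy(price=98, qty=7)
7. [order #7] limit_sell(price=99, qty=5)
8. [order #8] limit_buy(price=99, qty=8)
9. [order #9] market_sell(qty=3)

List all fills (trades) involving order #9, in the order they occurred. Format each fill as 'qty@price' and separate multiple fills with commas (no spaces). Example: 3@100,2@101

After op 1 [order #1] limit_sell(price=101, qty=10): fills=none; bids=[-] asks=[#1:10@101]
After op 2 [order #2] limit_sell(price=103, qty=10): fills=none; bids=[-] asks=[#1:10@101 #2:10@103]
After op 3 [order #3] limit_buy(price=98, qty=10): fills=none; bids=[#3:10@98] asks=[#1:10@101 #2:10@103]
After op 4 [order #4] limit_sell(price=101, qty=5): fills=none; bids=[#3:10@98] asks=[#1:10@101 #4:5@101 #2:10@103]
After op 5 [order #5] limit_buy(price=96, qty=1): fills=none; bids=[#3:10@98 #5:1@96] asks=[#1:10@101 #4:5@101 #2:10@103]
After op 6 [order #6] limit_buy(price=98, qty=7): fills=none; bids=[#3:10@98 #6:7@98 #5:1@96] asks=[#1:10@101 #4:5@101 #2:10@103]
After op 7 [order #7] limit_sell(price=99, qty=5): fills=none; bids=[#3:10@98 #6:7@98 #5:1@96] asks=[#7:5@99 #1:10@101 #4:5@101 #2:10@103]
After op 8 [order #8] limit_buy(price=99, qty=8): fills=#8x#7:5@99; bids=[#8:3@99 #3:10@98 #6:7@98 #5:1@96] asks=[#1:10@101 #4:5@101 #2:10@103]
After op 9 [order #9] market_sell(qty=3): fills=#8x#9:3@99; bids=[#3:10@98 #6:7@98 #5:1@96] asks=[#1:10@101 #4:5@101 #2:10@103]

Answer: 3@99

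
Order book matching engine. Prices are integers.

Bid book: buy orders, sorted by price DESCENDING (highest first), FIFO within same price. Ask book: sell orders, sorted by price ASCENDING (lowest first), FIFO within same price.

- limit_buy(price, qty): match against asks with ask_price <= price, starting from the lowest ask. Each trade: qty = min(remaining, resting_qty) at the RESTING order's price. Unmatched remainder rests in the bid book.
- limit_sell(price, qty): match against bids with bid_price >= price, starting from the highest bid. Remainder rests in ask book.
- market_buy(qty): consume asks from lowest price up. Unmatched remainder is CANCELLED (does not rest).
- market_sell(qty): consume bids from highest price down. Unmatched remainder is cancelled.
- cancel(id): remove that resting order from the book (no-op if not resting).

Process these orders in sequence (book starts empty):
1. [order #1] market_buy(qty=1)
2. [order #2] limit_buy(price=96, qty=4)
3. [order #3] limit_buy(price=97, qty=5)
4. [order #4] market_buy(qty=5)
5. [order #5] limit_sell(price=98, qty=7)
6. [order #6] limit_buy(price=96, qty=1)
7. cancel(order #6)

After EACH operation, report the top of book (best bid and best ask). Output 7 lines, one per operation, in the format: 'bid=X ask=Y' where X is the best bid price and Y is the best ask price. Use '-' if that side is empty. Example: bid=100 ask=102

Answer: bid=- ask=-
bid=96 ask=-
bid=97 ask=-
bid=97 ask=-
bid=97 ask=98
bid=97 ask=98
bid=97 ask=98

Derivation:
After op 1 [order #1] market_buy(qty=1): fills=none; bids=[-] asks=[-]
After op 2 [order #2] limit_buy(price=96, qty=4): fills=none; bids=[#2:4@96] asks=[-]
After op 3 [order #3] limit_buy(price=97, qty=5): fills=none; bids=[#3:5@97 #2:4@96] asks=[-]
After op 4 [order #4] market_buy(qty=5): fills=none; bids=[#3:5@97 #2:4@96] asks=[-]
After op 5 [order #5] limit_sell(price=98, qty=7): fills=none; bids=[#3:5@97 #2:4@96] asks=[#5:7@98]
After op 6 [order #6] limit_buy(price=96, qty=1): fills=none; bids=[#3:5@97 #2:4@96 #6:1@96] asks=[#5:7@98]
After op 7 cancel(order #6): fills=none; bids=[#3:5@97 #2:4@96] asks=[#5:7@98]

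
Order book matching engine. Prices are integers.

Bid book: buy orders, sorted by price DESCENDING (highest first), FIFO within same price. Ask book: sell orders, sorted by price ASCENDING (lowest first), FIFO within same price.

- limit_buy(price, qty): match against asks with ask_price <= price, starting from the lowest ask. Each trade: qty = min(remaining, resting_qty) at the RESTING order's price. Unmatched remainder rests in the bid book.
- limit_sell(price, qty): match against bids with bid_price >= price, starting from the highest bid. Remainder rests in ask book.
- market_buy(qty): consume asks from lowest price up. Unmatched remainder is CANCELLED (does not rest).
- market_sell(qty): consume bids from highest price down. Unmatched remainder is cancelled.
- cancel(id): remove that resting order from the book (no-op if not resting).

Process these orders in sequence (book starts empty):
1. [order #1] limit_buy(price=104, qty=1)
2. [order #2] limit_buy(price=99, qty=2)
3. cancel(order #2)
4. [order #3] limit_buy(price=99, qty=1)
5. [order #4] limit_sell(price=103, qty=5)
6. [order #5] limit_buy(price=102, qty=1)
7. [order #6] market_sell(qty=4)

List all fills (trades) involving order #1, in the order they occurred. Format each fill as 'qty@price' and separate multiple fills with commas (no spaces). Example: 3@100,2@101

After op 1 [order #1] limit_buy(price=104, qty=1): fills=none; bids=[#1:1@104] asks=[-]
After op 2 [order #2] limit_buy(price=99, qty=2): fills=none; bids=[#1:1@104 #2:2@99] asks=[-]
After op 3 cancel(order #2): fills=none; bids=[#1:1@104] asks=[-]
After op 4 [order #3] limit_buy(price=99, qty=1): fills=none; bids=[#1:1@104 #3:1@99] asks=[-]
After op 5 [order #4] limit_sell(price=103, qty=5): fills=#1x#4:1@104; bids=[#3:1@99] asks=[#4:4@103]
After op 6 [order #5] limit_buy(price=102, qty=1): fills=none; bids=[#5:1@102 #3:1@99] asks=[#4:4@103]
After op 7 [order #6] market_sell(qty=4): fills=#5x#6:1@102 #3x#6:1@99; bids=[-] asks=[#4:4@103]

Answer: 1@104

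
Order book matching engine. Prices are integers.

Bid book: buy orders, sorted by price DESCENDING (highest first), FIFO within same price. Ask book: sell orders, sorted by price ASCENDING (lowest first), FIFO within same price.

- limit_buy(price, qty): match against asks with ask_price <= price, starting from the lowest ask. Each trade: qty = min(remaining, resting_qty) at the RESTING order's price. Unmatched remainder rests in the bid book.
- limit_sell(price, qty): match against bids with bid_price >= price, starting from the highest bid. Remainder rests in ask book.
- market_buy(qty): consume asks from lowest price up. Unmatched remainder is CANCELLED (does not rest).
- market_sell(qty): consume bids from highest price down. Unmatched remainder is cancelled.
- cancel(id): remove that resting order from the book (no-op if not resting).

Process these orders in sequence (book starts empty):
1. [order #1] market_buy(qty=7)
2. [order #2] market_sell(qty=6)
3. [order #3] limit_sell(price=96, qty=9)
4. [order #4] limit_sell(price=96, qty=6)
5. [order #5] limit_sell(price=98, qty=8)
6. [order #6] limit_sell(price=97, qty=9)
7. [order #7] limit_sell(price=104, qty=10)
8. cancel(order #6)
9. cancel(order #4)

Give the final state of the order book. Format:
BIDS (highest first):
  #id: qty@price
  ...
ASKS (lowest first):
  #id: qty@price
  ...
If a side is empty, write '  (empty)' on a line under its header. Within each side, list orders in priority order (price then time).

After op 1 [order #1] market_buy(qty=7): fills=none; bids=[-] asks=[-]
After op 2 [order #2] market_sell(qty=6): fills=none; bids=[-] asks=[-]
After op 3 [order #3] limit_sell(price=96, qty=9): fills=none; bids=[-] asks=[#3:9@96]
After op 4 [order #4] limit_sell(price=96, qty=6): fills=none; bids=[-] asks=[#3:9@96 #4:6@96]
After op 5 [order #5] limit_sell(price=98, qty=8): fills=none; bids=[-] asks=[#3:9@96 #4:6@96 #5:8@98]
After op 6 [order #6] limit_sell(price=97, qty=9): fills=none; bids=[-] asks=[#3:9@96 #4:6@96 #6:9@97 #5:8@98]
After op 7 [order #7] limit_sell(price=104, qty=10): fills=none; bids=[-] asks=[#3:9@96 #4:6@96 #6:9@97 #5:8@98 #7:10@104]
After op 8 cancel(order #6): fills=none; bids=[-] asks=[#3:9@96 #4:6@96 #5:8@98 #7:10@104]
After op 9 cancel(order #4): fills=none; bids=[-] asks=[#3:9@96 #5:8@98 #7:10@104]

Answer: BIDS (highest first):
  (empty)
ASKS (lowest first):
  #3: 9@96
  #5: 8@98
  #7: 10@104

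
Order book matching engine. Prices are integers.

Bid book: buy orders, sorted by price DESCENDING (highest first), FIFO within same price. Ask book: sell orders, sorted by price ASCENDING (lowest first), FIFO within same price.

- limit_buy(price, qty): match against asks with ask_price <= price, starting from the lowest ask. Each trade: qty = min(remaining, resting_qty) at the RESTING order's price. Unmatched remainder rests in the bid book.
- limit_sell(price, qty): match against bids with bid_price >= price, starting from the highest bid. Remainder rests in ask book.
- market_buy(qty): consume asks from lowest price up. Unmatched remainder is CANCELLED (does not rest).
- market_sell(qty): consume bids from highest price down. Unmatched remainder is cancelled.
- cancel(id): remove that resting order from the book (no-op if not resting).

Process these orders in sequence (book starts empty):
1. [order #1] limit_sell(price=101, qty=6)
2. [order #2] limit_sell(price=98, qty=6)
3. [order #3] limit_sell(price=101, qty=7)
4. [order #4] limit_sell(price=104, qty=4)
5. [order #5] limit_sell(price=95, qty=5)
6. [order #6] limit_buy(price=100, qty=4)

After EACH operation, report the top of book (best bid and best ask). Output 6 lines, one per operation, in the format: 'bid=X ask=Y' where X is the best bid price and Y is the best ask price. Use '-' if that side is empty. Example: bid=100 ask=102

After op 1 [order #1] limit_sell(price=101, qty=6): fills=none; bids=[-] asks=[#1:6@101]
After op 2 [order #2] limit_sell(price=98, qty=6): fills=none; bids=[-] asks=[#2:6@98 #1:6@101]
After op 3 [order #3] limit_sell(price=101, qty=7): fills=none; bids=[-] asks=[#2:6@98 #1:6@101 #3:7@101]
After op 4 [order #4] limit_sell(price=104, qty=4): fills=none; bids=[-] asks=[#2:6@98 #1:6@101 #3:7@101 #4:4@104]
After op 5 [order #5] limit_sell(price=95, qty=5): fills=none; bids=[-] asks=[#5:5@95 #2:6@98 #1:6@101 #3:7@101 #4:4@104]
After op 6 [order #6] limit_buy(price=100, qty=4): fills=#6x#5:4@95; bids=[-] asks=[#5:1@95 #2:6@98 #1:6@101 #3:7@101 #4:4@104]

Answer: bid=- ask=101
bid=- ask=98
bid=- ask=98
bid=- ask=98
bid=- ask=95
bid=- ask=95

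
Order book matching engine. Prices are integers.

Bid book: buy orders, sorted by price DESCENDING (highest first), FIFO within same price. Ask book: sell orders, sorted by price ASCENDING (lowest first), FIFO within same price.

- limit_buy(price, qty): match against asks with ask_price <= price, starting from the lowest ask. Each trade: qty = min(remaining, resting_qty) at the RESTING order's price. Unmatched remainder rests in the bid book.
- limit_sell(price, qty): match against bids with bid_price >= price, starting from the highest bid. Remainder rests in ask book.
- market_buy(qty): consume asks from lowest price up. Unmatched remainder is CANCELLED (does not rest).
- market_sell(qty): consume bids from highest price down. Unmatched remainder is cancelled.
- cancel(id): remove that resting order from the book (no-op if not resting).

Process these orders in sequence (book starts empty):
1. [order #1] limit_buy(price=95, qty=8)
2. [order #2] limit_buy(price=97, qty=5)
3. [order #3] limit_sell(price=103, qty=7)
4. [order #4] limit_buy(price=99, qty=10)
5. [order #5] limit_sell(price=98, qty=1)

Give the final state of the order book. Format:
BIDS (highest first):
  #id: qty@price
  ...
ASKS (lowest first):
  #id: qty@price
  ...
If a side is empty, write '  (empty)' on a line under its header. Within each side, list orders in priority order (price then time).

After op 1 [order #1] limit_buy(price=95, qty=8): fills=none; bids=[#1:8@95] asks=[-]
After op 2 [order #2] limit_buy(price=97, qty=5): fills=none; bids=[#2:5@97 #1:8@95] asks=[-]
After op 3 [order #3] limit_sell(price=103, qty=7): fills=none; bids=[#2:5@97 #1:8@95] asks=[#3:7@103]
After op 4 [order #4] limit_buy(price=99, qty=10): fills=none; bids=[#4:10@99 #2:5@97 #1:8@95] asks=[#3:7@103]
After op 5 [order #5] limit_sell(price=98, qty=1): fills=#4x#5:1@99; bids=[#4:9@99 #2:5@97 #1:8@95] asks=[#3:7@103]

Answer: BIDS (highest first):
  #4: 9@99
  #2: 5@97
  #1: 8@95
ASKS (lowest first):
  #3: 7@103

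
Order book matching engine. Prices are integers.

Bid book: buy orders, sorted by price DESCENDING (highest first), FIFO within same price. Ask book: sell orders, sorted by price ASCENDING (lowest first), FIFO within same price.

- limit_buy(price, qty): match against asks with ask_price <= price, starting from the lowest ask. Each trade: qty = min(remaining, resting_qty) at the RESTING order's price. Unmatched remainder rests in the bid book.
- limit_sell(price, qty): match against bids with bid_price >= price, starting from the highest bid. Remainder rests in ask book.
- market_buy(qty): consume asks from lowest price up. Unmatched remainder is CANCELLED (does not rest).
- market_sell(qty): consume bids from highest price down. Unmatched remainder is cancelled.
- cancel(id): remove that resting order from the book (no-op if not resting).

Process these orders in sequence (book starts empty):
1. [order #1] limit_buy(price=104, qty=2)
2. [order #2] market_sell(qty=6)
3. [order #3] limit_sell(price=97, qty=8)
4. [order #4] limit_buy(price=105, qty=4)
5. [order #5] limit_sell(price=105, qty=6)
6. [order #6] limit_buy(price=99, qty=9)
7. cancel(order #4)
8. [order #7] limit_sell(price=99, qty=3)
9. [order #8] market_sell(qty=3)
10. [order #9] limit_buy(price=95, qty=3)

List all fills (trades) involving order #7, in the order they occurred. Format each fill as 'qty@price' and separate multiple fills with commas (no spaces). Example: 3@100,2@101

After op 1 [order #1] limit_buy(price=104, qty=2): fills=none; bids=[#1:2@104] asks=[-]
After op 2 [order #2] market_sell(qty=6): fills=#1x#2:2@104; bids=[-] asks=[-]
After op 3 [order #3] limit_sell(price=97, qty=8): fills=none; bids=[-] asks=[#3:8@97]
After op 4 [order #4] limit_buy(price=105, qty=4): fills=#4x#3:4@97; bids=[-] asks=[#3:4@97]
After op 5 [order #5] limit_sell(price=105, qty=6): fills=none; bids=[-] asks=[#3:4@97 #5:6@105]
After op 6 [order #6] limit_buy(price=99, qty=9): fills=#6x#3:4@97; bids=[#6:5@99] asks=[#5:6@105]
After op 7 cancel(order #4): fills=none; bids=[#6:5@99] asks=[#5:6@105]
After op 8 [order #7] limit_sell(price=99, qty=3): fills=#6x#7:3@99; bids=[#6:2@99] asks=[#5:6@105]
After op 9 [order #8] market_sell(qty=3): fills=#6x#8:2@99; bids=[-] asks=[#5:6@105]
After op 10 [order #9] limit_buy(price=95, qty=3): fills=none; bids=[#9:3@95] asks=[#5:6@105]

Answer: 3@99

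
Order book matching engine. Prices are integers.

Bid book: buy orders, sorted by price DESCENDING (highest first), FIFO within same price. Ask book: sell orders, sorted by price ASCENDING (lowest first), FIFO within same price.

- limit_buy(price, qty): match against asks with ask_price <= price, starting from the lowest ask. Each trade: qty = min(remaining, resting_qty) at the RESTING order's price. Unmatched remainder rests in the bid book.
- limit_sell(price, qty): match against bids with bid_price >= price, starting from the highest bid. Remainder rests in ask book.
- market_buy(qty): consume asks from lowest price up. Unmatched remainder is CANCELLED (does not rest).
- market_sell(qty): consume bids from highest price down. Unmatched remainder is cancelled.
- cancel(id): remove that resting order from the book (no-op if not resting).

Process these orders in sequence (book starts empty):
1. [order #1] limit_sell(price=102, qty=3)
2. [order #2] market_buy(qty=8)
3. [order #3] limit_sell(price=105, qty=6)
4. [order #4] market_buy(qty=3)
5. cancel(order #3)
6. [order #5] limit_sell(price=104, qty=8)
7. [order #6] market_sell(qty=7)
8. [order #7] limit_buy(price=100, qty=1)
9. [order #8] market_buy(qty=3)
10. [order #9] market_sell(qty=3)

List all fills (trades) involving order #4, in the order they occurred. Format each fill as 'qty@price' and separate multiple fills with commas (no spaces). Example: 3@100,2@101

After op 1 [order #1] limit_sell(price=102, qty=3): fills=none; bids=[-] asks=[#1:3@102]
After op 2 [order #2] market_buy(qty=8): fills=#2x#1:3@102; bids=[-] asks=[-]
After op 3 [order #3] limit_sell(price=105, qty=6): fills=none; bids=[-] asks=[#3:6@105]
After op 4 [order #4] market_buy(qty=3): fills=#4x#3:3@105; bids=[-] asks=[#3:3@105]
After op 5 cancel(order #3): fills=none; bids=[-] asks=[-]
After op 6 [order #5] limit_sell(price=104, qty=8): fills=none; bids=[-] asks=[#5:8@104]
After op 7 [order #6] market_sell(qty=7): fills=none; bids=[-] asks=[#5:8@104]
After op 8 [order #7] limit_buy(price=100, qty=1): fills=none; bids=[#7:1@100] asks=[#5:8@104]
After op 9 [order #8] market_buy(qty=3): fills=#8x#5:3@104; bids=[#7:1@100] asks=[#5:5@104]
After op 10 [order #9] market_sell(qty=3): fills=#7x#9:1@100; bids=[-] asks=[#5:5@104]

Answer: 3@105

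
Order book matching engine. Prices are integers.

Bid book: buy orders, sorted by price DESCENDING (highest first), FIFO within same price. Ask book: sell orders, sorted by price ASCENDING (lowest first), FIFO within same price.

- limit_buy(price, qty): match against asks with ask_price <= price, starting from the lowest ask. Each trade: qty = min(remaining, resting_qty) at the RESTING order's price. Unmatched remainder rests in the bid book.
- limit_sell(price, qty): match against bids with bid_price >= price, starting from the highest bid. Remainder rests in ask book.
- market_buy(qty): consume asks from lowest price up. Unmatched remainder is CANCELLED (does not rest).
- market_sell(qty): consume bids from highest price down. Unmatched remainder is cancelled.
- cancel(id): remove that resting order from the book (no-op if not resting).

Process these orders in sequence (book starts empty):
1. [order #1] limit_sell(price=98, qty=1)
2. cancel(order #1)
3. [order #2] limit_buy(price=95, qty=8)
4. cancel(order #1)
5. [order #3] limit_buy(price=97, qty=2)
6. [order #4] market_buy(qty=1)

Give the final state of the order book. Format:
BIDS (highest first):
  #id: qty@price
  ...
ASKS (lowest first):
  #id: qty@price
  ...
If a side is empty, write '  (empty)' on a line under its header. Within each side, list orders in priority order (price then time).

Answer: BIDS (highest first):
  #3: 2@97
  #2: 8@95
ASKS (lowest first):
  (empty)

Derivation:
After op 1 [order #1] limit_sell(price=98, qty=1): fills=none; bids=[-] asks=[#1:1@98]
After op 2 cancel(order #1): fills=none; bids=[-] asks=[-]
After op 3 [order #2] limit_buy(price=95, qty=8): fills=none; bids=[#2:8@95] asks=[-]
After op 4 cancel(order #1): fills=none; bids=[#2:8@95] asks=[-]
After op 5 [order #3] limit_buy(price=97, qty=2): fills=none; bids=[#3:2@97 #2:8@95] asks=[-]
After op 6 [order #4] market_buy(qty=1): fills=none; bids=[#3:2@97 #2:8@95] asks=[-]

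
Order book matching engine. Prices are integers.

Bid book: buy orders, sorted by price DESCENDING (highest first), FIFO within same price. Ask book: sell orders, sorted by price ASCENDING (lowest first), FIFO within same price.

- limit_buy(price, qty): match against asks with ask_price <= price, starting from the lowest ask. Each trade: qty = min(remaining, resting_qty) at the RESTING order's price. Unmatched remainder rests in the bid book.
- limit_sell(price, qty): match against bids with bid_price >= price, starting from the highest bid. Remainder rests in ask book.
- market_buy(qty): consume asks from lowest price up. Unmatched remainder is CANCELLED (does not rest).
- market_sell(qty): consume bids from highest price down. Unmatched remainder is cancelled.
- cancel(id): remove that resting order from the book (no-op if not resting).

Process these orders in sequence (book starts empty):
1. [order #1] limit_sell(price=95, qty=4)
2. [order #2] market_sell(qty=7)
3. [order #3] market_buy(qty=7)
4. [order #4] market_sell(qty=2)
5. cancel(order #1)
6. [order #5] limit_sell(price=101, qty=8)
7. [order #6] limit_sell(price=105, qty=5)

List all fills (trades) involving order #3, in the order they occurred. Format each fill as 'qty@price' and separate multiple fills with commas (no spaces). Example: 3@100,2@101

Answer: 4@95

Derivation:
After op 1 [order #1] limit_sell(price=95, qty=4): fills=none; bids=[-] asks=[#1:4@95]
After op 2 [order #2] market_sell(qty=7): fills=none; bids=[-] asks=[#1:4@95]
After op 3 [order #3] market_buy(qty=7): fills=#3x#1:4@95; bids=[-] asks=[-]
After op 4 [order #4] market_sell(qty=2): fills=none; bids=[-] asks=[-]
After op 5 cancel(order #1): fills=none; bids=[-] asks=[-]
After op 6 [order #5] limit_sell(price=101, qty=8): fills=none; bids=[-] asks=[#5:8@101]
After op 7 [order #6] limit_sell(price=105, qty=5): fills=none; bids=[-] asks=[#5:8@101 #6:5@105]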